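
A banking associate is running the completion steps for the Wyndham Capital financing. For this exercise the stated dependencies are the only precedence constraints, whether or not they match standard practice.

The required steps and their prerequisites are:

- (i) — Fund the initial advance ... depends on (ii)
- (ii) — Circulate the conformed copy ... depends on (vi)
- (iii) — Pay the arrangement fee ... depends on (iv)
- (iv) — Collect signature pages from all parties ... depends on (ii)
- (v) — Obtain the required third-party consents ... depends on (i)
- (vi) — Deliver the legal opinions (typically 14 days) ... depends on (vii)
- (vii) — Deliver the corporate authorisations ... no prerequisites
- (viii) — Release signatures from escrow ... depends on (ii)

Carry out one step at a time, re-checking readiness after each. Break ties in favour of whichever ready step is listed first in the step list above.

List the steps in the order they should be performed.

Only (vii) has no prerequisites, so it is first.
(vi) needed (vii), now all done → (vi).
(ii) needed (vi), now all done → (ii).
Now (i), (iv) and (viii) have their prerequisites met. (i) is listed earlier, so (i) next.
(iv), (v) and (viii) are all available; (iv) is listed earlier → (iv).
(iii) now also ready, so the ready set is {(iii), (v), (viii)}; (iii) is listed earlier → (iii).
Ready: (v) and (viii). (v) is listed earlier → (v).
Next only (viii) has its prerequisites met → (viii).

(vii), (vi), (ii), (i), (iv), (iii), (v), (viii)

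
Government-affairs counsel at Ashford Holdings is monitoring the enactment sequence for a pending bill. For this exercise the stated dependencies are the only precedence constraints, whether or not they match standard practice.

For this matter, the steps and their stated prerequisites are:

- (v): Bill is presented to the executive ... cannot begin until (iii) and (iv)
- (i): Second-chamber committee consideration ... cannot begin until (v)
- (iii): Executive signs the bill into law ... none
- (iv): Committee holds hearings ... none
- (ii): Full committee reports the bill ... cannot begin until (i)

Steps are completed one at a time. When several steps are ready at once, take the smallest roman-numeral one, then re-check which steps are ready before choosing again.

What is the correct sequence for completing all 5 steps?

(iii), (iv), (v), (i), (ii)

Nothing is required for (iii) and (iv). (iii) has the earlier label → (iii) first.
That leaves (iv) as the only ready step → (iv).
(v) needed (iii) and (iv), now all done → (v).
(i) needed (v), now all done → (i).
That leaves (ii) as the only ready step → (ii).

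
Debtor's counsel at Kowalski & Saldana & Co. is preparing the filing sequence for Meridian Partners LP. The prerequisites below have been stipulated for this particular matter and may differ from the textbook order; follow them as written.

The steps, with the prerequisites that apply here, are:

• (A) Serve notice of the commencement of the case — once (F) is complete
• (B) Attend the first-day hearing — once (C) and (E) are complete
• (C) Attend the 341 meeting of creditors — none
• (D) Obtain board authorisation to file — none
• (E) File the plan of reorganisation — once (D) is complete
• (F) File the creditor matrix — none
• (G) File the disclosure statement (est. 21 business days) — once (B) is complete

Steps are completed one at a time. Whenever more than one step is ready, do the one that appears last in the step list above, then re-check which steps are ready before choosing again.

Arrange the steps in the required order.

(F) → (D) → (E) → (C) → (B) → (G) → (A)

Nothing is required for (F), (D) and (C). (F) is listed later → (F) first.
(D), (C) and (A) are all available; (D) is listed later → (D).
(E) now also ready, so the ready set is {(E), (C), (A)}; (E) is listed later → (E).
Now (C) and (A) have their prerequisites met. (C) is listed later, so (C) next.
Ready: (B) and (A). (B) is listed later → (B).
(G) and (A) are both available; (G) is listed later → (G).
That leaves (A) as the only ready step → (A).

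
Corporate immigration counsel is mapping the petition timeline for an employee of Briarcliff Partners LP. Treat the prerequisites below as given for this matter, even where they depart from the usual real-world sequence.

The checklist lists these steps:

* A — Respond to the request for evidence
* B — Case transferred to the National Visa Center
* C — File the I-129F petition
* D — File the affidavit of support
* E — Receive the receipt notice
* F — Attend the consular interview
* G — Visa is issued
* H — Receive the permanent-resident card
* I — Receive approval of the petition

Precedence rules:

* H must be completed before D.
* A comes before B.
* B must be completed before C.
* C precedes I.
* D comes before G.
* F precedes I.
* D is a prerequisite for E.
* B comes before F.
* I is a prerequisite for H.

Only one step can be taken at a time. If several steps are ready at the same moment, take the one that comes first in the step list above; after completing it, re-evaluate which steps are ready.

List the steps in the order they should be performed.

A → B → C → F → I → H → D → E → G

Only A has no prerequisites, so it is first.
B needed A, now all done → B.
Ready: C and F. C is listed earlier → C.
Next only F has its prerequisites met → F.
I needed C and F, now all done → I.
H needed I, now all done → H.
D is the only step now ready → D.
Now E and G have their prerequisites met. E is listed earlier, so E next.
G is the only step now ready → G.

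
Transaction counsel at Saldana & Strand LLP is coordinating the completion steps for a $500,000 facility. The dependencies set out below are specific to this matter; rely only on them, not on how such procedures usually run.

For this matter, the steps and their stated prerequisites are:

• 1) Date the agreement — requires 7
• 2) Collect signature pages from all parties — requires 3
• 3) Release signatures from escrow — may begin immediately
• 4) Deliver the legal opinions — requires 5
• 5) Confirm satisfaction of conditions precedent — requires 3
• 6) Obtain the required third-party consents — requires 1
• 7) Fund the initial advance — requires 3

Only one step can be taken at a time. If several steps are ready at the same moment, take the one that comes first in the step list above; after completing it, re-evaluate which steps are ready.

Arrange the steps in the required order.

3, 2, 5, 4, 7, 1, 6

3 has no prerequisites → 3 first.
Ready: 2, 5 and 7. 2 is listed earlier → 2.
5 and 7 are both available; 5 is listed earlier → 5.
4 now also ready, so the ready set is {4, 7}; 4 is listed earlier → 4.
7 needed 3, now all done → 7.
Next only 1 has its prerequisites met → 1.
Next only 6 has its prerequisites met → 6.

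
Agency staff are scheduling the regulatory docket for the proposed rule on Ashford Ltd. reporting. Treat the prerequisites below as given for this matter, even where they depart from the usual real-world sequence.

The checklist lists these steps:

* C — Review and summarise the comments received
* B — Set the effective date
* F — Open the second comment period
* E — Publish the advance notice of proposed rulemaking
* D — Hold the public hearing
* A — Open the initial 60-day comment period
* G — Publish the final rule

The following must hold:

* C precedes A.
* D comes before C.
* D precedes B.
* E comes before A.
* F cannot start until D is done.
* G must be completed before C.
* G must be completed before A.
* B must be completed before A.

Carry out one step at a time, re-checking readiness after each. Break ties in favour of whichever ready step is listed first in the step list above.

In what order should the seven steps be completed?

E → D → B → F → G → C → A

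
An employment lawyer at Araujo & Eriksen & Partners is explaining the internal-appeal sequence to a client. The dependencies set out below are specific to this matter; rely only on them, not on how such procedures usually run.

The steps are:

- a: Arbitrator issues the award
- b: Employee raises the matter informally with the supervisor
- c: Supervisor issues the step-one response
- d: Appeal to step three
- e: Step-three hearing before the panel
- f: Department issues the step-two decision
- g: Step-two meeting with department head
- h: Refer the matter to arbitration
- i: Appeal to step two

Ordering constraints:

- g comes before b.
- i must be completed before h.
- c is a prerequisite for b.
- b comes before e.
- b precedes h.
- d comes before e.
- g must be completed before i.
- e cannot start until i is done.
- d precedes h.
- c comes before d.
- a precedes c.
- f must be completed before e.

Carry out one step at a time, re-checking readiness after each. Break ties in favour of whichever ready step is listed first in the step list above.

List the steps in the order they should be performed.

a, f and g have no prerequisites; a is listed earlier, so a is first.
Ready: c, f and g. c is listed earlier → c.
d now also ready, so the ready set is {d, f, g}; d is listed earlier → d.
Ready: f and g. f is listed earlier → f.
g is the only step now ready → g.
Now b and i have their prerequisites met. b is listed earlier, so b next.
That leaves i as the only ready step → i.
e and h are both available; e is listed earlier → e.
h is the only step now ready → h.

a, c, d, f, g, b, i, e, h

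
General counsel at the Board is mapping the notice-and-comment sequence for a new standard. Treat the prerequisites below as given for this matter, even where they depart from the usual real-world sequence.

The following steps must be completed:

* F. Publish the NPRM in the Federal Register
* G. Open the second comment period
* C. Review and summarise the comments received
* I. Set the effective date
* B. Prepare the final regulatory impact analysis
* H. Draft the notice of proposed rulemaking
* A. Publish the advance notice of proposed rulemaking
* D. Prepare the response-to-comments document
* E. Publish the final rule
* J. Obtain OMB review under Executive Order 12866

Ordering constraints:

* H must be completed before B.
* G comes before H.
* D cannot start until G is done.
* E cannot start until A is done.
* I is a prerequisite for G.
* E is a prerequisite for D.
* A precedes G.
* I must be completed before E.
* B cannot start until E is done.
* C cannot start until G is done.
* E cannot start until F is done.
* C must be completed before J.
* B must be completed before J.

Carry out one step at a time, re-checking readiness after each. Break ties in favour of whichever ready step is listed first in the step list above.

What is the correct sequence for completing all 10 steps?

F I A G C H E B D J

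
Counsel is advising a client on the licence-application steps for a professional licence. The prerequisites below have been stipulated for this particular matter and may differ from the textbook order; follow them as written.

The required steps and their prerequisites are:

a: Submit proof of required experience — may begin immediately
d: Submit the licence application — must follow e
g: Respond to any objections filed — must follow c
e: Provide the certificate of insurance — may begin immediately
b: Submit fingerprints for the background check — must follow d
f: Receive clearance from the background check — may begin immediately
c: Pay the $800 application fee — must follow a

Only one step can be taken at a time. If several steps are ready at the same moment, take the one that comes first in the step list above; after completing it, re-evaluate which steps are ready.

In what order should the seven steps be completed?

Nothing is required for a, e and f. a is listed earlier → a first.
Ready: e, f and c. e is listed earlier → e.
d now also ready, so the ready set is {d, f, c}; d is listed earlier → d.
b now also ready, so the ready set is {b, f, c}; b is listed earlier → b.
Now f and c have their prerequisites met. f is listed earlier, so f next.
Next only c has its prerequisites met → c.
That leaves g as the only ready step → g.

a, e, d, b, f, c, g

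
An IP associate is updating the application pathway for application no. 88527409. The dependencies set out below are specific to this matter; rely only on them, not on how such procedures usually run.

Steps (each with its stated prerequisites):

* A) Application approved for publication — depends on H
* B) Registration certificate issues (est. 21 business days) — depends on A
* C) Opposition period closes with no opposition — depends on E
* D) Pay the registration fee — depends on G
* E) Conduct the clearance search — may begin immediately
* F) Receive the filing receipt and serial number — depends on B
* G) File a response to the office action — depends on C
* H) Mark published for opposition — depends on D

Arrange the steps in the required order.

E → C → G → D → H → A → B → F

Only E has no prerequisites, so it is first.
C needed E, now all done → C.
G needed C, now all done → G.
D needed G, now all done → D.
H needed D, now all done → H.
A needed H, now all done → A.
That leaves B as the only ready step → B.
F is the only step now ready → F.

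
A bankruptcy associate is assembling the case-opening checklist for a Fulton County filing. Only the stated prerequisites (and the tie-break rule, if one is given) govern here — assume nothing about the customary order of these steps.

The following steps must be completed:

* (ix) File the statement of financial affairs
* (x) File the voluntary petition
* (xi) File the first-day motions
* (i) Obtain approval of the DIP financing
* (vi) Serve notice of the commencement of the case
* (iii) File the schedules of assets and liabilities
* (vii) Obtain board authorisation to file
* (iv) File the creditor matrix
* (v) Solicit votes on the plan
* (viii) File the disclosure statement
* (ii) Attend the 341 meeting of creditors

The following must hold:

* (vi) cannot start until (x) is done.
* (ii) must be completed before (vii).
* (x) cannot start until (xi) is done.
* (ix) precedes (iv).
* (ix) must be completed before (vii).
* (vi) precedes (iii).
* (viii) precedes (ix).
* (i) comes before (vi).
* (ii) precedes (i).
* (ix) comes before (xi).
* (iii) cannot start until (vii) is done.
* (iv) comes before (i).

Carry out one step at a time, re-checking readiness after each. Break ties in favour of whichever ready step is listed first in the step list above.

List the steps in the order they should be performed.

(v) → (viii) → (ix) → (xi) → (x) → (iv) → (ii) → (i) → (vi) → (vii) → (iii)

Nothing is required for (v), (viii) and (ii). (v) is listed earlier → (v) first.
Ready: (viii) and (ii). (viii) is listed earlier → (viii).
(ix) now also ready, so the ready set is {(ix), (ii)}; (ix) is listed earlier → (ix).
Now (xi), (iv) and (ii) have their prerequisites met. (xi) is listed earlier, so (xi) next.
Ready: (x), (iv) and (ii). (x) is listed earlier → (x).
(iv) and (ii) are both available; (iv) is listed earlier → (iv).
Next only (ii) has its prerequisites met → (ii).
Now (i) and (vii) have their prerequisites met. (i) is listed earlier, so (i) next.
(vi) now also ready, so the ready set is {(vi), (vii)}; (vi) is listed earlier → (vi).
(vii) needed (ix) and (ii), now all done → (vii).
(iii) is the only step now ready → (iii).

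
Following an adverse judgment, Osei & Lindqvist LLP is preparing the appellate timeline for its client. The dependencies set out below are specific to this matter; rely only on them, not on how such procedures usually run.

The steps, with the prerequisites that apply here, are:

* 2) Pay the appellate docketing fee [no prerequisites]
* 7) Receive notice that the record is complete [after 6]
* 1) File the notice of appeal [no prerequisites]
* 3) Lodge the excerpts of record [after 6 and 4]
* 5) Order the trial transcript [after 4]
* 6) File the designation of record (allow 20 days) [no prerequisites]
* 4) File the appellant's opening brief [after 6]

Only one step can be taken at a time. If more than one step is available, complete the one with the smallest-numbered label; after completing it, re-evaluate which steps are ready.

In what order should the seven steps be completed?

Nothing is required for 1, 2 and 6. 1 has the earlier label → 1 first.
Ready: 2 and 6. 2 has the earlier label → 2.
6 is the only step now ready → 6.
Now 4 and 7 have their prerequisites met. 4 has the earlier label, so 4 next.
3 and 5 now also ready, so the ready set is {3, 5, 7}; 3 has the earlier label → 3.
5 and 7 are both available; 5 has the earlier label → 5.
7 needed 6, now all done → 7.

1, 2, 6, 4, 3, 5, 7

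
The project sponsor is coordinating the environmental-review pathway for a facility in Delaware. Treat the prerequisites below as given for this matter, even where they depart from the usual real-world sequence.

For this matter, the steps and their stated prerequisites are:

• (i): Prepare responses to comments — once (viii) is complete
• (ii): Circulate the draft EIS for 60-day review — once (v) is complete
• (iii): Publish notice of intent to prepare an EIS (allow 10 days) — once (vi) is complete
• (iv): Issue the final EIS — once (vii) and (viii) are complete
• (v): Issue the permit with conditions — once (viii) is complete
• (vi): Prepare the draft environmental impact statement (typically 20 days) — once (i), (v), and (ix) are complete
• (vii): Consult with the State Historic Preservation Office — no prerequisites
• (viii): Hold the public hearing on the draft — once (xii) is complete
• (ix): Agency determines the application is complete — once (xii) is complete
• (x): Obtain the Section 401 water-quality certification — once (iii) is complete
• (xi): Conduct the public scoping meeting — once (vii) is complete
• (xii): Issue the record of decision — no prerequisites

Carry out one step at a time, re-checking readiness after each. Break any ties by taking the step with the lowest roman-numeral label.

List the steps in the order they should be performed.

(vii) and (xii) have no prerequisites; (vii) has the earlier label, so (vii) is first.
(xi) now also ready, so the ready set is {(xi), (xii)}; (xi) has the earlier label → (xi).
Next only (xii) has its prerequisites met → (xii).
(viii) and (ix) are both available; (viii) has the earlier label → (viii).
Now (i), (iv), (v) and (ix) have their prerequisites met. (i) has the earlier label, so (i) next.
(iv), (v) and (ix) are all available; (iv) has the earlier label → (iv).
Now (v) and (ix) have their prerequisites met. (v) has the earlier label, so (v) next.
(ii) now also ready, so the ready set is {(ii), (ix)}; (ii) has the earlier label → (ii).
Next only (ix) has its prerequisites met → (ix).
(vi) needed (i), (v) and (ix), now all done → (vi).
(iii) needed (vi), now all done → (iii).
That leaves (x) as the only ready step → (x).

(vii), (xi), (xii), (viii), (i), (iv), (v), (ii), (ix), (vi), (iii), (x)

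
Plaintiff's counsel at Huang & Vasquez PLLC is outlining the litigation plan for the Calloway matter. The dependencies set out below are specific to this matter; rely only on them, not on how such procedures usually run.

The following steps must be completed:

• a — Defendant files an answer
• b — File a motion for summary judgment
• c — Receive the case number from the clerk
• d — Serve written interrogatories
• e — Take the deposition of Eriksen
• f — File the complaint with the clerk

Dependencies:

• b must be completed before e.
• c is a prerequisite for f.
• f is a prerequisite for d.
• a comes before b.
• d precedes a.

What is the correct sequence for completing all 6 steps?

c → f → d → a → b → e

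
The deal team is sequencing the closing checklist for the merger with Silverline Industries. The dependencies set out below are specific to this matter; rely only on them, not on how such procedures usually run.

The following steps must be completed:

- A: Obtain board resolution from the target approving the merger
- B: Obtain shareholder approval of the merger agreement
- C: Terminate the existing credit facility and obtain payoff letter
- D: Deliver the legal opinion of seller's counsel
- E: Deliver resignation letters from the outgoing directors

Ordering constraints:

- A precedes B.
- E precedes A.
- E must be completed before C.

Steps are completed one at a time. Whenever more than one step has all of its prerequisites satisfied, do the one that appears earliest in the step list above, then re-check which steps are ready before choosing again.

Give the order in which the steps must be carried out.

D → E → A → B → C

D and E have no prerequisites; D is listed earlier, so D is first.
That leaves E as the only ready step → E.
Now A and C have their prerequisites met. A is listed earlier, so A next.
B and C are both available; B is listed earlier → B.
That leaves C as the only ready step → C.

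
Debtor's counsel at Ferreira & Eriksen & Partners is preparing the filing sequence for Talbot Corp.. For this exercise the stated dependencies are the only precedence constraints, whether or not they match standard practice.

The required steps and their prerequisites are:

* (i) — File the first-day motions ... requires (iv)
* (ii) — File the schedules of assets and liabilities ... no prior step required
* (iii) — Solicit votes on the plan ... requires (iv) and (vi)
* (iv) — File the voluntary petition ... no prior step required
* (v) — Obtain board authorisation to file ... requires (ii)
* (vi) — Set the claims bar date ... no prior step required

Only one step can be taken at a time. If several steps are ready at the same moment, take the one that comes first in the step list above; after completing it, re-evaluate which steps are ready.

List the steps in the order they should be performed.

(ii), (iv), (i), (v), (vi), (iii)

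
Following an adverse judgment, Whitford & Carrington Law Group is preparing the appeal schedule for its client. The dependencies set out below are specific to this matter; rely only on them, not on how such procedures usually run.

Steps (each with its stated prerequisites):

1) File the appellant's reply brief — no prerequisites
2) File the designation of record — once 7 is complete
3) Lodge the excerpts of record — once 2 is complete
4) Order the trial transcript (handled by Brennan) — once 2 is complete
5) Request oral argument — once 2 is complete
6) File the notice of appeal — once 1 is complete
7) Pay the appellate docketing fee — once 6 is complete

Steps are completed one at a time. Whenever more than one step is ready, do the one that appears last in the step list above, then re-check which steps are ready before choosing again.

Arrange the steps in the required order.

1 → 6 → 7 → 2 → 5 → 4 → 3

1 is the only step with nothing outstanding, so it goes first.
6 needed 1, now all done → 6.
That leaves 7 as the only ready step → 7.
Next only 2 has its prerequisites met → 2.
Ready: 5, 4 and 3. 5 is listed later → 5.
Now 4 and 3 have their prerequisites met. 4 is listed later, so 4 next.
3 needed 2, now all done → 3.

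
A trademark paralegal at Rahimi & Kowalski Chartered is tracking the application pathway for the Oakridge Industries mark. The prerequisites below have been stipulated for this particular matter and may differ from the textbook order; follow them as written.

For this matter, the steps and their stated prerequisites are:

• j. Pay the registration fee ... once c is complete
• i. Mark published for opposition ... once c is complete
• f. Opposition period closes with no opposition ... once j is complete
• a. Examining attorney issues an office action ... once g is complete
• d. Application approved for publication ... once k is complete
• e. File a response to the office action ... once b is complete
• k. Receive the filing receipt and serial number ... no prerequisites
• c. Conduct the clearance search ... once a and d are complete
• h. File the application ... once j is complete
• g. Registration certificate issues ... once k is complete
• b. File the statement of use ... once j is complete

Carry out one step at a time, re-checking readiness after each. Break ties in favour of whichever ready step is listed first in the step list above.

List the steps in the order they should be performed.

k has no prerequisites → k first.
d and g are both available; d is listed earlier → d.
g is the only step now ready → g.
a needed g, now all done → a.
c needed a and d, now all done → c.
Ready: j and i. j is listed earlier → j.
Now i, f, h and b have their prerequisites met. i is listed earlier, so i next.
f, h and b are all available; f is listed earlier → f.
h and b are both available; h is listed earlier → h.
b needed j, now all done → b.
That leaves e as the only ready step → e.

k d g a c j i f h b e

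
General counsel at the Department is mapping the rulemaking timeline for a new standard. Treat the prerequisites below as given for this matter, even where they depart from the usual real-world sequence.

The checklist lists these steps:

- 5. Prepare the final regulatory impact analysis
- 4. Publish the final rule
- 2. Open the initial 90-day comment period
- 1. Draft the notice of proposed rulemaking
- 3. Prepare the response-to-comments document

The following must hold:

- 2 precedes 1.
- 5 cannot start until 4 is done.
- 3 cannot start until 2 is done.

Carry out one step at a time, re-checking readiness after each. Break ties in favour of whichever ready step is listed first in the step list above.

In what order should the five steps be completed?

4, 5, 2, 1, 3

Nothing is required for 4 and 2. 4 is listed earlier → 4 first.
5 and 2 are both available; 5 is listed earlier → 5.
Next only 2 has its prerequisites met → 2.
Now 1 and 3 have their prerequisites met. 1 is listed earlier, so 1 next.
3 is the only step now ready → 3.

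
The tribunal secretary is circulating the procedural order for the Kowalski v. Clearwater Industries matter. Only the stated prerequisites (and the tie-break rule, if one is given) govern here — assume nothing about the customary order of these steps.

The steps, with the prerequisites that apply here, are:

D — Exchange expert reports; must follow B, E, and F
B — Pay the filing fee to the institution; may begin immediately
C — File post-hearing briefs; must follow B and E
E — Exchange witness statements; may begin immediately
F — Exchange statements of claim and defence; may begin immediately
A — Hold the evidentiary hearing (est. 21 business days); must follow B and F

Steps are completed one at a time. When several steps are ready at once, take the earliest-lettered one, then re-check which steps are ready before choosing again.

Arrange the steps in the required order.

B, E and F have no prerequisites; B has the earlier label, so B is first.
Now E and F have their prerequisites met. E has the earlier label, so E next.
C now also ready, so the ready set is {C, F}; C has the earlier label → C.
That leaves F as the only ready step → F.
A and D are both available; A has the earlier label → A.
D needed B, E and F, now all done → D.

B → E → C → F → A → D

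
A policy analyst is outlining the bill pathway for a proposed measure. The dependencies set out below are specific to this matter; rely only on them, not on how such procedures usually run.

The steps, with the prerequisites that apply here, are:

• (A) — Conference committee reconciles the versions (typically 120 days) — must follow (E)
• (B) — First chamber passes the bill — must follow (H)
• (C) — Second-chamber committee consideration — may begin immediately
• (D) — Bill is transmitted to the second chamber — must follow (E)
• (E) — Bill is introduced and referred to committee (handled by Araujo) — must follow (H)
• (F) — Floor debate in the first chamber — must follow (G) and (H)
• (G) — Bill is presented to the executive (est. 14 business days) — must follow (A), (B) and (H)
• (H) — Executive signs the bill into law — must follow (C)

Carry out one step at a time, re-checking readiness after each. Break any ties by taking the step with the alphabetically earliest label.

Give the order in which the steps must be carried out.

(C), (H), (B), (E), (A), (D), (G), (F)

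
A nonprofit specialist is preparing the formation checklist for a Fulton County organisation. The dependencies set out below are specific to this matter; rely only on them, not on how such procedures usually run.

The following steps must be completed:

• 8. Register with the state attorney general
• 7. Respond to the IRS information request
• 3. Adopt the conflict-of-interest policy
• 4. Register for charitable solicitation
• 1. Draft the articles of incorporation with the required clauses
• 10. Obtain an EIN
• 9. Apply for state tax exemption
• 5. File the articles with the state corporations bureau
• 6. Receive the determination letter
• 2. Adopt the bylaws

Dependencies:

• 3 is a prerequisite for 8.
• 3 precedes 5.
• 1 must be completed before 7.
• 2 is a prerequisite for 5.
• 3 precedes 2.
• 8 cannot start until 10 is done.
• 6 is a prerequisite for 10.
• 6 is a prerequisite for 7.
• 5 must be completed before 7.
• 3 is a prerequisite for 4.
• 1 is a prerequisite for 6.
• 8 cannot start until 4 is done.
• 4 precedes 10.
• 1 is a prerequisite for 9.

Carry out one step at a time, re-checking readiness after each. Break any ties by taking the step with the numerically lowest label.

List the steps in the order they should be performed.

1 and 3 have no prerequisites; 1 has the earlier label, so 1 is first.
6 and 9 now also ready, so the ready set is {3, 6, 9}; 3 has the earlier label → 3.
2 and 4 now also ready, so the ready set is {2, 4, 6, 9}; 2 has the earlier label → 2.
5 now also ready, so the ready set is {4, 5, 6, 9}; 4 has the earlier label → 4.
Ready: 5, 6 and 9. 5 has the earlier label → 5.
Now 6 and 9 have their prerequisites met. 6 has the earlier label, so 6 next.
7, 9 and 10 are all available; 7 has the earlier label → 7.
Now 9 and 10 have their prerequisites met. 9 has the earlier label, so 9 next.
10 is the only step now ready → 10.
That leaves 8 as the only ready step → 8.

1, 3, 2, 4, 5, 6, 7, 9, 10, 8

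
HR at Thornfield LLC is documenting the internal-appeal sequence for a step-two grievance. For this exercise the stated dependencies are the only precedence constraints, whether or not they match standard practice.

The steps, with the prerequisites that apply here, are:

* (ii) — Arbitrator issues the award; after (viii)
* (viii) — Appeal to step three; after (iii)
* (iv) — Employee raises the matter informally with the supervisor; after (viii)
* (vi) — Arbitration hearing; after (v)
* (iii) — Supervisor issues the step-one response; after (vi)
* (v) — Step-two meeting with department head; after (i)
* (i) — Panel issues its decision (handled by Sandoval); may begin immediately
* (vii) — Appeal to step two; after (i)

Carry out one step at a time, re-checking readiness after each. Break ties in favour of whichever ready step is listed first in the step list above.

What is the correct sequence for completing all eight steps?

(i) (v) (vi) (iii) (viii) (ii) (iv) (vii)

Only (i) has no prerequisites, so it is first.
(v) and (vii) are both available; (v) is listed earlier → (v).
(vi) now also ready, so the ready set is {(vi), (vii)}; (vi) is listed earlier → (vi).
Now (iii) and (vii) have their prerequisites met. (iii) is listed earlier, so (iii) next.
(viii) now also ready, so the ready set is {(viii), (vii)}; (viii) is listed earlier → (viii).
Now (ii), (iv) and (vii) have their prerequisites met. (ii) is listed earlier, so (ii) next.
Now (iv) and (vii) have their prerequisites met. (iv) is listed earlier, so (iv) next.
(vii) needed (i), now all done → (vii).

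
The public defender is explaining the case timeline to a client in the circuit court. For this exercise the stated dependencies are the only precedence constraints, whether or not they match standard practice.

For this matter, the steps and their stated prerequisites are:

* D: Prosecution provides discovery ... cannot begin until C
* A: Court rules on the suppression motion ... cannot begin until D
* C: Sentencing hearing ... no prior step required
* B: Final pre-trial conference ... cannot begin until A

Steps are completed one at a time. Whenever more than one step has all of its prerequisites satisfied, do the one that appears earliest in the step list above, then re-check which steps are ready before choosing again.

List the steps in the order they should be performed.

C has no prerequisites → C first.
D needed C, now all done → D.
A needed D, now all done → A.
B is the only step now ready → B.

C, D, A, B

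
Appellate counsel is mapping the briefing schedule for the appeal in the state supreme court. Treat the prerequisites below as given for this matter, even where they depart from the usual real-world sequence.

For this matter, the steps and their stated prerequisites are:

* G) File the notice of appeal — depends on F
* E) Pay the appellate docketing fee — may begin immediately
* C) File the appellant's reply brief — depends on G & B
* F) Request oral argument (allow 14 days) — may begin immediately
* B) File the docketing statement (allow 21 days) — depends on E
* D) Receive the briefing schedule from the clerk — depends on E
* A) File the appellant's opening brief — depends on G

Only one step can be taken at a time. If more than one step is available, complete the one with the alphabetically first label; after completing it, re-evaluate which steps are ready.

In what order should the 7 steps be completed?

E and F have no prerequisites; E has the earlier label, so E is first.
B, D and F are all available; B has the earlier label → B.
Ready: D and F. D has the earlier label → D.
That leaves F as the only ready step → F.
G is the only step now ready → G.
Ready: A and C. A has the earlier label → A.
C needed B and G, now all done → C.

E, B, D, F, G, A, C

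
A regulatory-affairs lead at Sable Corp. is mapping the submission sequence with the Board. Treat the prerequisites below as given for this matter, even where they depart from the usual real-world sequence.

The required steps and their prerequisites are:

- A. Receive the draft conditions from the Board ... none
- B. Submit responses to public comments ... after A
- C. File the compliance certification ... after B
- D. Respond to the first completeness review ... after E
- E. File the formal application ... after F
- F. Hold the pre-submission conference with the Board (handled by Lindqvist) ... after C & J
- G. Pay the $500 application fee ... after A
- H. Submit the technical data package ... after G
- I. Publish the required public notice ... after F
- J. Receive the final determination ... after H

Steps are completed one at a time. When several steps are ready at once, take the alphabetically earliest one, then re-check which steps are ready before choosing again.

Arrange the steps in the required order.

A B C G H J F E D I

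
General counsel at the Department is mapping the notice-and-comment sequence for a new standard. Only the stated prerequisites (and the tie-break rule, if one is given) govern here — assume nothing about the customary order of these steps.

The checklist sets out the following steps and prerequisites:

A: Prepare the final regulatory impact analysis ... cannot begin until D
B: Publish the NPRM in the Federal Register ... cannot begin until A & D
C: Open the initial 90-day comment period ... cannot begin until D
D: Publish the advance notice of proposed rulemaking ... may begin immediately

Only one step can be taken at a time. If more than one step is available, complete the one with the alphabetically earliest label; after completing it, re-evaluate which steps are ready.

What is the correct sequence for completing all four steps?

D is the only step with nothing outstanding, so it goes first.
A and C are both available; A has the earlier label → A.
B now also ready, so the ready set is {B, C}; B has the earlier label → B.
C needed D, now all done → C.

D → A → B → C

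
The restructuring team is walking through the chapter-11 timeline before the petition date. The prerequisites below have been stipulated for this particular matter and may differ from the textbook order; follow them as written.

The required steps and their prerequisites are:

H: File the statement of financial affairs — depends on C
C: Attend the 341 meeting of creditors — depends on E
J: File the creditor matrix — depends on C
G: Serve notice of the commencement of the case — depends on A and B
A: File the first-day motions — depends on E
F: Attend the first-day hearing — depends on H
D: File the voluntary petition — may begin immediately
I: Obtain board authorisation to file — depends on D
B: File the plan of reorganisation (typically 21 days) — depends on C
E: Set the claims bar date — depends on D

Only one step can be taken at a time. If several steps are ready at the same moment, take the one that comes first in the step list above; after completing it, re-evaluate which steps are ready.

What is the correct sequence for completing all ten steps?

D, I, E, C, H, J, A, F, B, G

D has no prerequisites → D first.
Now I and E have their prerequisites met. I is listed earlier, so I next.
E needed D, now all done → E.
C and A are both available; C is listed earlier → C.
H, J and B now also ready, so the ready set is {H, J, A, B}; H is listed earlier → H.
F now also ready, so the ready set is {J, A, F, B}; J is listed earlier → J.
Now A, F and B have their prerequisites met. A is listed earlier, so A next.
F and B are both available; F is listed earlier → F.
B needed C, now all done → B.
G is the only step now ready → G.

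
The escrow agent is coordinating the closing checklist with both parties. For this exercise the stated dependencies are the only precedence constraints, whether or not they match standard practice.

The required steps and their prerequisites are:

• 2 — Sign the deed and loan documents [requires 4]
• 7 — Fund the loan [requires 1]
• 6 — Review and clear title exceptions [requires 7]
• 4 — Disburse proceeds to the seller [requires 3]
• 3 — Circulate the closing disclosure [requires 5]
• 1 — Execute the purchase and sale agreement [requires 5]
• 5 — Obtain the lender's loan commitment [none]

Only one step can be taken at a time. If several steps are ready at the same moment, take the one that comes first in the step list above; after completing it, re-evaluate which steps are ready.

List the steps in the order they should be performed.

5 is the only step with nothing outstanding, so it goes first.
3 and 1 are both available; 3 is listed earlier → 3.
4 now also ready, so the ready set is {4, 1}; 4 is listed earlier → 4.
2 now also ready, so the ready set is {2, 1}; 2 is listed earlier → 2.
1 is the only step now ready → 1.
That leaves 7 as the only ready step → 7.
That leaves 6 as the only ready step → 6.

5 → 3 → 4 → 2 → 1 → 7 → 6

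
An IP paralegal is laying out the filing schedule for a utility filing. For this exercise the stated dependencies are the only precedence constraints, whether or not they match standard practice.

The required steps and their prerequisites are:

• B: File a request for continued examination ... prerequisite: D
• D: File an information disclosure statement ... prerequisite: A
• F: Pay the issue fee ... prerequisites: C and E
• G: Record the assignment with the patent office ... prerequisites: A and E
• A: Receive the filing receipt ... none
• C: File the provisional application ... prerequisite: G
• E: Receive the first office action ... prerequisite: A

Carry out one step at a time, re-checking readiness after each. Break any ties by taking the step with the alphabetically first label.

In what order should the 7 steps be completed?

A → D → B → E → G → C → F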